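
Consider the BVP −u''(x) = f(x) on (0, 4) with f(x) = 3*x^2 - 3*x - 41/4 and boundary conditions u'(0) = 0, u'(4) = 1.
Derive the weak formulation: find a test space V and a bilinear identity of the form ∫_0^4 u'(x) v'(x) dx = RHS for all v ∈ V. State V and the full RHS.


V = H^1(0, 4) (v unrestricted at boundary; u is determined up to an additive constant); weak form: ∫_0^4 u'v' dx = ∫_0^4 (3*x^2 - 3*x - 41/4) v dx + v(4) for all v ∈ V.

Multiply both sides by a test function v and integrate from 0 to 4:
  ∫_0^4 −u''(x) v(x) dx = ∫_0^4 f(x) v(x) dx.
Integrate the LHS by parts once:
  ∫_0^4 −u'' v dx = −[u'(x) v(x)]_0^4 + ∫_0^4 u'(x) v'(x) dx.
Thus ∫_0^4 u'(x) v'(x) dx = ∫_0^4 f(x) v(x) dx + [u'(x) v(x)]_0^4.
Choose V so that boundary terms are either known or forced to vanish.
u has inhomogeneous Neumann u'(0) = 0, u'(4) = 1. [u' v]_0^4 = (1)·v(4) − (0)·v(0) = v(4). Take V = H^1(0, 4); boundary term becomes part of RHS.
Weak formulation: find u (satisfying any essential BC) such that ∫_0^4 u'(x) v'(x) dx = ∫_0^4 f v dx + v(4) for all v ∈ V (Neumann data are natural BCs: they enter the RHS as boundary terms).
Substituting f(x) = 3*x^2 - 3*x - 41/4, the right-hand side is ∫_0^4 (3*x^2 - 3*x - 41/4) v dx + v(4).
Compatibility check (pure Neumann): taking v ≡ 1 ∈ V gives 0 = ∫_0^4 f dx + (1) − (0), i.e. ∫_0^4 f dx must equal u'(0) − u'(4) = -1. Indeed ∫_0^4 (3*x^2 - 3*x - 41/4) dx = -1, so the data are compatible. The solution is then unique only up to an additive constant (fix it e.g. by requiring ∫_0^4 u dx = 0).


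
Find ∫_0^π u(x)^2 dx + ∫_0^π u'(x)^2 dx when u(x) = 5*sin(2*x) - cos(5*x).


||u||_{H^1(0,π)}^2 = 1040/21 + 151*π/2

u'(x) = 5*sin(5*x) + 10*cos(2*x).
Expand u² and (u')² and integrate term by term on (0, π), using: for integers n ≥ 1, ∫_0^π sin²(nx) dx = ∫_0^π cos²(nx) dx = π/2; for n ≠ n', ∫_0^π sin(nx)sin(n'x) dx = ∫_0^π cos(nx)cos(n'x) dx = 0; and by product-to-sum, ∫_0^π sin(nx)cos(n'x) dx = ½∫_0^π [sin((n+n')x) + sin((n−n')x)] dx, which is 0 when n+n' is even and 2n/(n²−n'²) when n+n' is odd (it need not vanish on (0, π)).
  u² squared terms: (-1)²·∫cos(5x)² dx = 1·π/2 = π/2;  (5)²·∫sin(2x)² dx = 25·π/2 = 25*π/2.
  u² cross terms: 2·(-1)·(5)·∫cos(5x)·sin(2x) dx = -10·(-4/21) = 40/21.
  So ∫_0^π u² dx = π/2 + 25*π/2 + 40/21 = 40/21 + 13*π.
  (u')² squared terms: (5)²·∫sin(5x)² dx = 25·π/2 = 25*π/2;  (10)²·∫cos(2x)² dx = 100·π/2 = 50*π.
  (u')² cross terms: 2·(5)·(10)·∫sin(5x)·cos(2x) dx = 100·(10/21) = 1000/21.
  So ∫_0^π (u')² dx = 25*π/2 + 50*π + 1000/21 = 1000/21 + 125*π/2.
||u||_{H^1}^2 = (40/21 + 13*π) + (1000/21 + 125*π/2) = 1040/21 + 151*π/2.


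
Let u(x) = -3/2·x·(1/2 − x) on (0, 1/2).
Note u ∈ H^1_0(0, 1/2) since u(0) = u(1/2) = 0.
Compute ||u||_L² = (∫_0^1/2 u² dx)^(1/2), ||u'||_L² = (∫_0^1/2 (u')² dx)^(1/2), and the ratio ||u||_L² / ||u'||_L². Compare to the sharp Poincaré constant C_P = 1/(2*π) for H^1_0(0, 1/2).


||u||_L² / ||u'||_L² = sqrt(10)/20 < C_P = 1/(2*π).

u(x) = -3/2·x·(1/2 − x), so u'(x) = 3*x - 3/4.
u(x) = -3/2·x·(1/2 − x) vanishes at x = 0 and x = 1/2, so u ∈ H^1_0(0, 1/2). Differentiate via the product rule and integrate the resulting polynomials term by term.
  ∫_0^1/2 u² dx = ∫_0^1/2 (9*x^4/4 - 9*x^3/4 + 9*x^2/16) dx. Term by term:
    ∫_0^1/2 9*x^4/4 dx = 9/640;  ∫_0^1/2 -9*x^3/4 dx = -9/256;  ∫_0^1/2 9*x^2/16 dx = 3/128.
  Sum: 9/640 − 9/256 + 3/128 = 3/1280.
  ∫_0^1/2 (u')² dx = ∫_0^1/2 (9*x^2 - 9*x/2 + 9/16) dx. Term by term:
    ∫_0^1/2 9*x^2 dx = 3/8;  ∫_0^1/2 -9*x/2 dx = -9/16;  ∫_0^1/2 9/16 dx = 9/32.
  Sum: 3/8 − 9/16 + 9/32 = 3/32.
∫_0^1/2 u² dx = 3/1280, so ||u||_L² = sqrt(15)/80.
∫_0^1/2 (u')² dx = 3/32, so ||u'||_L² = sqrt(6)/8.
Ratio ||u||_L² / ||u'||_L² = sqrt(10)/20.
Sharp Poincaré constant on H^1_0(0, 1/2) is C_P = L/π = 1/(2*π), achieved by sin(2*π·x).
A polynomial bump cannot attain the sharp Poincaré constant (only the first sine eigenfunction does), so the ratio is strictly less than C_P, consistent with ||u||_L² ≤ C_P ||u'||_L².


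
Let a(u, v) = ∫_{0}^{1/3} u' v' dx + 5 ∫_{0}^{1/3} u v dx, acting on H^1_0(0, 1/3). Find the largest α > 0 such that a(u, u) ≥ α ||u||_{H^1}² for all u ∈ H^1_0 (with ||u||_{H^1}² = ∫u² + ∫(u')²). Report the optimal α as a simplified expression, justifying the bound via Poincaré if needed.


α = 1

Coercivity of a(·,·) on H^1_0(0, 1/3) means a(u, u) ≥ α ||u||_{H^1}² for every u ∈ H^1_0.
The interval has length L = 1/3, and Poincaré/coercivity depend only on L. Here a(u, u) = ∫(u')² + (5)·∫u².
Here c = 5 ≥ 1, so a(u,u) = ∫(u')² + c∫u² ≥ ∫(u')² + ∫u² = ||u||_{H^1}², i.e. α = 1 works. No larger α is possible: a(u,u) ≥ α||u||_{H^1}² means (1−α)∫(u')² ≥ (α−c)∫u², and for the modes u_n = sin(nπ(x−x₀)/L) (x₀ the left endpoint) one has ∫u_n²/∫(u_n')² = (L/(nπ))² → 0, so a(u_n,u_n)/||u_n||_{H^1}² → 1. Hence the optimal constant is α = 1.
Therefore α = 1.


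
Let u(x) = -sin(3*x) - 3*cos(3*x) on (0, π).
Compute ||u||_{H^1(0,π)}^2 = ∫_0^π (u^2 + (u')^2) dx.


||u||_{H^1(0,π)}^2 = 50*π

u'(x) = 9*sin(3*x) - 3*cos(3*x).
Expand u² and (u')² and integrate term by term on (0, π), using: for integers n ≥ 1, ∫_0^π sin²(nx) dx = ∫_0^π cos²(nx) dx = π/2; for n ≠ n', ∫_0^π sin(nx)sin(n'x) dx = ∫_0^π cos(nx)cos(n'x) dx = 0; and by product-to-sum, ∫_0^π sin(nx)cos(n'x) dx = ½∫_0^π [sin((n+n')x) + sin((n−n')x)] dx, which is 0 when n+n' is even and 2n/(n²−n'²) when n+n' is odd (it need not vanish on (0, π)).
  u² squared terms: (-1)²·∫sin(3x)² dx = 1·π/2 = π/2;  (-3)²·∫cos(3x)² dx = 9·π/2 = 9*π/2.
  u² cross terms: 2·(-1)·(-3)·∫sin(3x)·cos(3x) dx = 6·(0) = 0.
  So ∫_0^π u² dx = π/2 + 9*π/2 + 0 = 5*π.
  (u')² squared terms: (-3)²·∫cos(3x)² dx = 9·π/2 = 9*π/2;  (9)²·∫sin(3x)² dx = 81·π/2 = 81*π/2.
  (u')² cross terms: 2·(-3)·(9)·∫cos(3x)·sin(3x) dx = -54·(0) = 0.
  So ∫_0^π (u')² dx = 9*π/2 + 81*π/2 + 0 = 45*π.
||u||_{H^1}^2 = (5*π) + (45*π) = 50*π.


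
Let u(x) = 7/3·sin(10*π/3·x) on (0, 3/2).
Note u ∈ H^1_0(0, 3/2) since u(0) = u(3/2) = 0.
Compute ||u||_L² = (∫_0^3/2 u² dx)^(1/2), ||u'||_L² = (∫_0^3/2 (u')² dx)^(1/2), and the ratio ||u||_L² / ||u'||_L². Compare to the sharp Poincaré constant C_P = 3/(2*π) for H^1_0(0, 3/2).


||u||_L² / ||u'||_L² = 3/(10*π) < C_P = 3/(2*π).

u(x) = 7/3·sin(10*π/3·x), so u'(x) = 70*π*cos(10*π*x/3)/9.
Writing u(x) = A·sin(kπx/L) with A = 7/3 and k = 5, use ∫_0^L sin²(kπx/L) dx = L/2 and ∫_0^L cos²(kπx/L) dx = L/2.
u² = 49/9·sin²(10*π/3·x) and (u')² = 4900*π^2/81·cos²(10*π/3·x), and each of sin², cos² integrates to L/2 = 3/4 over (0, 3/2).
∫_0^3/2 u² dx = 49/12, so ||u||_L² = 7*sqrt(3)/6.
∫_0^3/2 (u')² dx = 1225*π^2/27, so ||u'||_L² = 35*sqrt(3)*π/9.
Ratio ||u||_L² / ||u'||_L² = 3/(10*π).
Sharp Poincaré constant on H^1_0(0, 3/2) is C_P = L/π = 3/(2*π), achieved by sin(2*π/3·x).
This is the k = 5 harmonic; the ratio L/(kπ) is strictly less than C_P = L/π, consistent with the sharp inequality ||u||_L² ≤ C_P ||u'||_L².


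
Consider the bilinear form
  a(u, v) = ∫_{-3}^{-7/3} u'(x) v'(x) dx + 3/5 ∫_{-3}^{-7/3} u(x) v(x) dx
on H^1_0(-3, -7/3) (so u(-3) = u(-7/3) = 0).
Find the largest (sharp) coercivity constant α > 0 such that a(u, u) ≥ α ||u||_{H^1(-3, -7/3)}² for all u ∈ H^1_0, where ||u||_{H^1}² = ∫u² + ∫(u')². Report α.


α = 3*(4 + 15*π^2)/(5*(4 + 9*π^2))

Coercivity of a(·,·) on H^1_0(-3, -7/3) means a(u, u) ≥ α ||u||_{H^1}² for every u ∈ H^1_0.
The interval has length L = 2/3, and Poincaré/coercivity depend only on L. Here a(u, u) = ∫(u')² + (3/5)·∫u².
Here 0 < c = 3/5 < 1. The condition a(u,u) ≥ α||u||_{H^1}² reads (1−α)∫(u')² ≥ (α−c)∫u². Any admissible α is ≤ 1 (rapidly oscillating u have ∫u²/∫(u')² → 0), and α = 1 would force 0 ≥ (1−c)∫u², impossible since c < 1; so 1−α > 0. By the sharp Poincaré inequality on H^1_0 of an interval of length L, ∫(u')² ≥ (π/L)²∫u² with equality for the first sine mode sin(π(x−x₀)/L) (x₀ the left endpoint), so the inequality holds for all u iff (1−α)(π/L)² ≥ α − c, i.e. α ≤ ((π/L)² + c)/((π/L)² + 1) = (1 + c(L/π)²)/(1 + (L/π)²). With (π/L)² = 9*π^2/4 and c = 3/5, the largest admissible constant is α = ((π/L)² + c)/((π/L)² + 1).
Simplifying, α = 3*(4 + 15*π^2)/(5*(4 + 9*π^2)).


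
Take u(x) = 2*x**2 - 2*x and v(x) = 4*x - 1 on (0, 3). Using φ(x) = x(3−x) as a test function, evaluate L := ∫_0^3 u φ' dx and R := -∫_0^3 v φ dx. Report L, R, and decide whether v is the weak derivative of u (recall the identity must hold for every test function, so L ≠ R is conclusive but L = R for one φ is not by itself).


LHS = -18, RHS = -45/2. No, v is not the weak derivative of u.

u(x) = 2*x**2 - 2*x, classical derivative u'(x) = 4*x - 2.
φ(x) = x(3−x), so φ'(x) = 3 - 2*x.
Note φ(0) = φ(3) = 0, so the boundary term u·φ vanishes.
LHS = ∫_0^3 u(x) φ'(x) dx = ∫_0^3 (-4*x^3 + 10*x^2 - 6*x) dx. Term by term:
  ∫_0^3 -4*x^3 dx = -81;  ∫_0^3 10*x^2 dx = 90;  ∫_0^3 -6*x dx = -27.
Sum: -81 + 90 − 27 = -18.
So LHS = -18.
∫_0^3 v(x) φ(x) dx = ∫_0^3 (-4*x^3 + 13*x^2 - 3*x) dx. Term by term:
  ∫_0^3 -4*x^3 dx = -81;  ∫_0^3 13*x^2 dx = 117;  ∫_0^3 -3*x dx = -27/2.
Sum: -81 + 117 − 27/2 = 45/2.
So RHS = -∫_0^3 v(x) φ(x) dx = -45/2.
LHS − RHS = 9/2 ≠ 0, so the identity fails.
(For a valid weak derivative the identity must hold for EVERY test function, in particular this one. The failure shows v is NOT the weak derivative of u.)
Correct weak derivative would be u'(x) = 4*x - 2.


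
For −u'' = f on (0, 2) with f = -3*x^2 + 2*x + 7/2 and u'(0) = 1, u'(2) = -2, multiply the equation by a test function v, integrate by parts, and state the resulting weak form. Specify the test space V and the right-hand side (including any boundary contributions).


V = H^1(0, 2) (v unrestricted at boundary; u is determined up to an additive constant); weak form: ∫_0^2 u'v' dx = ∫_0^2 (-3*x^2 + 2*x + 7/2) v dx − 2·v(2) − v(0) for all v ∈ V.

Multiply both sides by a test function v and integrate from 0 to 2:
  ∫_0^2 −u''(x) v(x) dx = ∫_0^2 f(x) v(x) dx.
Integrate the LHS by parts once:
  ∫_0^2 −u'' v dx = −[u'(x) v(x)]_0^2 + ∫_0^2 u'(x) v'(x) dx.
Thus ∫_0^2 u'(x) v'(x) dx = ∫_0^2 f(x) v(x) dx + [u'(x) v(x)]_0^2.
Choose V so that boundary terms are either known or forced to vanish.
u has inhomogeneous Neumann u'(0) = 1, u'(2) = -2. [u' v]_0^2 = (-2)·v(2) − (1)·v(0) = − 2·v(2) − v(0). Take V = H^1(0, 2); boundary term becomes part of RHS.
Weak formulation: find u (satisfying any essential BC) such that ∫_0^2 u'(x) v'(x) dx = ∫_0^2 f v dx − 2·v(2) − v(0) for all v ∈ V (Neumann data are natural BCs: they enter the RHS as boundary terms).
Substituting f(x) = -3*x^2 + 2*x + 7/2, the right-hand side is ∫_0^2 (-3*x^2 + 2*x + 7/2) v dx − 2·v(2) − v(0).
Compatibility check (pure Neumann): taking v ≡ 1 ∈ V gives 0 = ∫_0^2 f dx + (-2) − (1), i.e. ∫_0^2 f dx must equal u'(0) − u'(2) = 3. Indeed ∫_0^2 (-3*x^2 + 2*x + 7/2) dx = 3, so the data are compatible. The solution is then unique only up to an additive constant (fix it e.g. by requiring ∫_0^2 u dx = 0).


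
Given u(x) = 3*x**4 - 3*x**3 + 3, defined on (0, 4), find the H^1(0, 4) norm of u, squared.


||u||_{H^1}^2 = 12057452/35

The H^1 norm (squared) on an interval (0, L) is
  ||u||_{H^1}^2 = ∫_0^L u(x)^2 dx + ∫_0^L u'(x)^2 dx.
Compute u'(x) = 12*x**3 - 9*x**2.
Then u(x)^2 = 9*x**8 - 18*x**7 + 9*x**6 + 18*x**4 - 18*x**3 + 9 and u'(x)^2 = 144*x**6 - 216*x**5 + 81*x**4.
Integrate each monomial from 0 to 4 using ∫_0^4 c·x^n dx = c·4^(n+1)/(n+1):
  ∫_0^4 u(x)^2 dx = ∫_0^4 (9*x^8 - 18*x^7 + 9*x^6 + 18*x^4 - 18*x^3 + 9) dx. Term by term:
    ∫_0^4 9*x^8 dx = 262144;  ∫_0^4 -18*x^7 dx = -147456;  ∫_0^4 9*x^6 dx = 147456/7;
    ∫_0^4 18*x^4 dx = 18432/5;  ∫_0^4 -18*x^3 dx = -1152;  ∫_0^4 9 dx = 36.
  Sum: 262144 − 147456 + 147456/7 + 18432/5 − 1152 + 36 = 4841324/35.
  ∫_0^4 u'(x)^2 dx = ∫_0^4 (144*x^6 - 216*x^5 + 81*x^4) dx. Term by term:
    ∫_0^4 144*x^6 dx = 2359296/7;  ∫_0^4 -216*x^5 dx = -147456;  ∫_0^4 81*x^4 dx = 82944/5.
  Sum: 2359296/7 − 147456 + 82944/5 = 7216128/35.
Adding: ||u||_{H^1}^2 = 4841324/35 + 7216128/35 = 12057452/35.


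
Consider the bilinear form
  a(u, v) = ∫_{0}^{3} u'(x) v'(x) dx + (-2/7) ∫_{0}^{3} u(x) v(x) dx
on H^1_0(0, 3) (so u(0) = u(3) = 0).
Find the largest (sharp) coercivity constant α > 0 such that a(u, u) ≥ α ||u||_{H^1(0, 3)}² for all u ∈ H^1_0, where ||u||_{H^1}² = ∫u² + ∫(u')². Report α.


α = (-18/7 + π^2)/(9 + π^2)

Coercivity of a(·,·) on H^1_0(0, 3) means a(u, u) ≥ α ||u||_{H^1}² for every u ∈ H^1_0.
The interval has length L = 3, and Poincaré/coercivity depend only on L. Here a(u, u) = ∫(u')² + (-2/7)·∫u².
Here c = -2/7 < 0 with |c| < (π/L)² = π^2/9, so coercivity still holds. The condition a(u,u) ≥ α||u||_{H^1}² reads (1−α)∫(u')² ≥ (α−c)∫u². Any admissible α is ≤ 1 (rapidly oscillating u have ∫u²/∫(u')² → 0), and α = 1 would force 0 ≥ (1−c)∫u², impossible since c < 1; so 1−α > 0. By the sharp Poincaré inequality on H^1_0 of an interval of length L, ∫(u')² ≥ (π/L)²∫u² with equality for the first sine mode sin(π(x−x₀)/L) (x₀ the left endpoint), so the inequality holds for all u iff (1−α)(π/L)² ≥ α − c, i.e. α ≤ ((π/L)² + c)/((π/L)² + 1) = (1 + c(L/π)²)/(1 + (L/π)²). (Direct route, valid since c ≤ 0: Poincaré gives c∫u² ≥ c(L/π)²∫(u')², so a(u,u) ≥ (1 + c(L/π)²)∫(u')², while ||u||_{H^1}² ≤ (1 + (L/π)²)∫(u')²; dividing yields the same α.) With (π/L)² = π^2/9 and c = -2/7, the largest admissible constant is α = ((π/L)² + c)/((π/L)² + 1).
Simplifying, α = (-18/7 + π^2)/(9 + π^2).


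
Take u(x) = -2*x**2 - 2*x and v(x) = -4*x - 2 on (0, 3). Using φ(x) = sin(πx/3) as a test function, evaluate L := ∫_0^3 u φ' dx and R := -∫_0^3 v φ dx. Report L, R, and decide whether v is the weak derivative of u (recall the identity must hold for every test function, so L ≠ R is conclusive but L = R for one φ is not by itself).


LHS = 48/π, RHS = 48/π. Yes, v = u' weakly.

u(x) = -2*x**2 - 2*x, classical derivative u'(x) = -4*x - 2.
φ(x) = sin(πx/3), so φ'(x) = π*cos(π*x/3)/3.
Note φ(0) = φ(3) = 0, so the boundary term u·φ vanishes.
LHS = ∫_0^3 u(x) φ'(x) dx = ∫_0^3 (-2*π*x^2*cos(π*x/3)/3 - 2*π*x*cos(π*x/3)/3) dx. Term by term:
  ∫_0^3 -2*π*x*cos(π*x/3)/3 dx = 12/π;  ∫_0^3 -2*π*x^2*cos(π*x/3)/3 dx = 36/π.
Sum: 12/π + 36/π = 48/π.
So LHS = 48/π.
∫_0^3 v(x) φ(x) dx = ∫_0^3 (-4*x*sin(π*x/3) - 2*sin(π*x/3)) dx. Term by term:
  ∫_0^3 -2*sin(π*x/3) dx = -12/π;  ∫_0^3 -4*x*sin(π*x/3) dx = -36/π.
Sum: -12/π − 36/π = -48/π.
So RHS = -∫_0^3 v(x) φ(x) dx = 48/π.
LHS = RHS, so the identity holds for this test φ.
Moreover u is smooth here and v(x) = u'(x) = -4*x - 2 pointwise, so the identity holds for every test function. Hence v is the weak derivative of u.


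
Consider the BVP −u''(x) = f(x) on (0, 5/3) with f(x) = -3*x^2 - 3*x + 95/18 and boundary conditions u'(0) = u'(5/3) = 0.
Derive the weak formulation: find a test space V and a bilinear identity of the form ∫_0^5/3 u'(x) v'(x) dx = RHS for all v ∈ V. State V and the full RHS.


V = H^1(0, 5/3) (no boundary constraint on v; u is determined up to an additive constant); weak form: ∫_0^5/3 u'v' dx = ∫_0^5/3 (-3*x^2 - 3*x + 95/18) v dx for all v ∈ V.

Multiply both sides by a test function v and integrate from 0 to 5/3:
  ∫_0^5/3 −u''(x) v(x) dx = ∫_0^5/3 f(x) v(x) dx.
Integrate the LHS by parts once:
  ∫_0^5/3 −u'' v dx = −[u'(x) v(x)]_0^5/3 + ∫_0^5/3 u'(x) v'(x) dx.
Thus ∫_0^5/3 u'(x) v'(x) dx = ∫_0^5/3 f(x) v(x) dx + [u'(x) v(x)]_0^5/3.
Choose V so that boundary terms are either known or forced to vanish.
u has homogeneous Neumann: u'(0) = u'(5/3) = 0. So [u' v]_0^5/3 = 0·v(5/3) − 0·v(0) = 0 for any v; take V = H^1(0, 5/3).
Weak formulation: find u (satisfying any essential BC) such that ∫_0^5/3 u'(x) v'(x) dx = ∫_0^5/3 f v dx for all v ∈ V (homogeneous Neumann, so boundary terms vanish).
Substituting f(x) = -3*x^2 - 3*x + 95/18, the right-hand side is ∫_0^5/3 (-3*x^2 - 3*x + 95/18) v dx.
Compatibility check (pure Neumann): taking v ≡ 1 ∈ V gives 0 = ∫_0^5/3 f dx + (0) − (0), i.e. ∫_0^5/3 f dx must equal u'(0) − u'(5/3) = 0. Indeed ∫_0^5/3 (-3*x^2 - 3*x + 95/18) dx = 0, so the data are compatible. The solution is then unique only up to an additive constant (fix it e.g. by requiring ∫_0^5/3 u dx = 0).


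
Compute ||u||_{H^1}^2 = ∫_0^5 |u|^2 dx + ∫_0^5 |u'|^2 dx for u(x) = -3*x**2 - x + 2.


||u||_{H^1}^2 = 46375/6

The H^1 norm (squared) on an interval (0, L) is
  ||u||_{H^1}^2 = ∫_0^L u(x)^2 dx + ∫_0^L u'(x)^2 dx.
Compute u'(x) = -6*x - 1.
Then u(x)^2 = 9*x**4 + 6*x**3 - 11*x**2 - 4*x + 4 and u'(x)^2 = 36*x**2 + 12*x + 1.
Integrate each monomial from 0 to 5 using ∫_0^5 c·x^n dx = c·5^(n+1)/(n+1):
  ∫_0^5 u(x)^2 dx = ∫_0^5 (9*x^4 + 6*x^3 - 11*x^2 - 4*x + 4) dx. Term by term:
    ∫_0^5 9*x^4 dx = 5625;  ∫_0^5 6*x^3 dx = 1875/2;  ∫_0^5 -11*x^2 dx = -1375/3;
    ∫_0^5 -4*x dx = -50;  ∫_0^5 4 dx = 20.
  Sum: 5625 + 1875/2 − 1375/3 − 50 + 20 = 36445/6.
  ∫_0^5 u'(x)^2 dx = ∫_0^5 (36*x^2 + 12*x + 1) dx. Term by term:
    ∫_0^5 36*x^2 dx = 1500;  ∫_0^5 12*x dx = 150;  ∫_0^5 1 dx = 5.
  Sum: 1500 + 150 + 5 = 1655.
Adding: ||u||_{H^1}^2 = 36445/6 + 1655 = 46375/6.


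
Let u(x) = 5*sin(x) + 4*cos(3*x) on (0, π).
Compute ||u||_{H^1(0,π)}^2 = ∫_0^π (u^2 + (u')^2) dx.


||u||_{H^1(0,π)}^2 = 105*π

u'(x) = -12*sin(3*x) + 5*cos(x).
Expand u² and (u')² and integrate term by term on (0, π), using: for integers n ≥ 1, ∫_0^π sin²(nx) dx = ∫_0^π cos²(nx) dx = π/2; for n ≠ n', ∫_0^π sin(nx)sin(n'x) dx = ∫_0^π cos(nx)cos(n'x) dx = 0; and by product-to-sum, ∫_0^π sin(nx)cos(n'x) dx = ½∫_0^π [sin((n+n')x) + sin((n−n')x)] dx, which is 0 when n+n' is even and 2n/(n²−n'²) when n+n' is odd (it need not vanish on (0, π)).
  u² squared terms: (4)²·∫cos(3x)² dx = 16·π/2 = 8*π;  (5)²·∫sin(x)² dx = 25·π/2 = 25*π/2.
  u² cross terms: 2·(4)·(5)·∫cos(3x)·sin(x) dx = 40·(0) = 0.
  So ∫_0^π u² dx = 8*π + 25*π/2 + 0 = 41*π/2.
  (u')² squared terms: (-12)²·∫sin(3x)² dx = 144·π/2 = 72*π;  (5)²·∫cos(x)² dx = 25·π/2 = 25*π/2.
  (u')² cross terms: 2·(-12)·(5)·∫sin(3x)·cos(x) dx = -120·(0) = 0.
  So ∫_0^π (u')² dx = 72*π + 25*π/2 + 0 = 169*π/2.
||u||_{H^1}^2 = (41*π/2) + (169*π/2) = 105*π.


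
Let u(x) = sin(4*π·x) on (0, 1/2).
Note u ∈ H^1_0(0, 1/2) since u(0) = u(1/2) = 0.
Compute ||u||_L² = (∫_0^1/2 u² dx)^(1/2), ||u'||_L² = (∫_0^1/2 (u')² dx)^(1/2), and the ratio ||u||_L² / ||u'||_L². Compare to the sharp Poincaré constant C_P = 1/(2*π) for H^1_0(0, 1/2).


||u||_L² / ||u'||_L² = 1/(4*π) < C_P = 1/(2*π).

u(x) = sin(4*π·x), so u'(x) = 4*π*cos(4*π*x).
Writing u(x) = A·sin(kπx/L) with A = 1 and k = 2, use ∫_0^L sin²(kπx/L) dx = L/2 and ∫_0^L cos²(kπx/L) dx = L/2.
u² = 1·sin²(4*π·x) and (u')² = 16*π^2·cos²(4*π·x), and each of sin², cos² integrates to L/2 = 1/4 over (0, 1/2).
∫_0^1/2 u² dx = 1/4, so ||u||_L² = 1/2.
∫_0^1/2 (u')² dx = 4*π^2, so ||u'||_L² = 2*π.
Ratio ||u||_L² / ||u'||_L² = 1/(4*π).
Sharp Poincaré constant on H^1_0(0, 1/2) is C_P = L/π = 1/(2*π), achieved by sin(2*π·x).
This is the k = 2 harmonic; the ratio L/(kπ) is strictly less than C_P = L/π, consistent with the sharp inequality ||u||_L² ≤ C_P ||u'||_L².


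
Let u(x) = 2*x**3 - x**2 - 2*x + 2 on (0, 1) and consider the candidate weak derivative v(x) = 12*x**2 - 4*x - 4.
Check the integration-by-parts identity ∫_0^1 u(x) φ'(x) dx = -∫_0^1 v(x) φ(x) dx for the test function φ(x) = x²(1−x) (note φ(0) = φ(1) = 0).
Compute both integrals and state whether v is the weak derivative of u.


LHS = 1/15, RHS = 2/15. No, v is not the weak derivative of u.

u(x) = 2*x**3 - x**2 - 2*x + 2, classical derivative u'(x) = 6*x**2 - 2*x - 2.
φ(x) = x²(1−x), so φ'(x) = x*(2 - 3*x).
Note φ(0) = φ(1) = 0, so the boundary term u·φ vanishes.
LHS = ∫_0^1 u(x) φ'(x) dx = ∫_0^1 (-6*x^5 + 7*x^4 + 4*x^3 - 10*x^2 + 4*x) dx. Term by term:
  ∫_0^1 -6*x^5 dx = -1;  ∫_0^1 7*x^4 dx = 7/5;  ∫_0^1 4*x^3 dx = 1;
  ∫_0^1 -10*x^2 dx = -10/3;  ∫_0^1 4*x dx = 2.
Sum: -1 + 7/5 + 1 − 10/3 + 2 = 1/15.
So LHS = 1/15.
∫_0^1 v(x) φ(x) dx = ∫_0^1 (-12*x^5 + 16*x^4 - 4*x^2) dx. Term by term:
  ∫_0^1 -12*x^5 dx = -2;  ∫_0^1 16*x^4 dx = 16/5;  ∫_0^1 -4*x^2 dx = -4/3.
Sum: -2 + 16/5 − 4/3 = -2/15.
So RHS = -∫_0^1 v(x) φ(x) dx = 2/15.
LHS − RHS = -1/15 ≠ 0, so the identity fails.
(For a valid weak derivative the identity must hold for EVERY test function, in particular this one. The failure shows v is NOT the weak derivative of u.)
Correct weak derivative would be u'(x) = 6*x**2 - 2*x - 2.


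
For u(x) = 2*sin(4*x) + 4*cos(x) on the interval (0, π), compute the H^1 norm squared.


||u||_{H^1(0,π)}^2 = 256/15 + 50*π

u'(x) = -4*sin(x) + 8*cos(4*x).
Expand u² and (u')² and integrate term by term on (0, π), using: for integers n ≥ 1, ∫_0^π sin²(nx) dx = ∫_0^π cos²(nx) dx = π/2; for n ≠ n', ∫_0^π sin(nx)sin(n'x) dx = ∫_0^π cos(nx)cos(n'x) dx = 0; and by product-to-sum, ∫_0^π sin(nx)cos(n'x) dx = ½∫_0^π [sin((n+n')x) + sin((n−n')x)] dx, which is 0 when n+n' is even and 2n/(n²−n'²) when n+n' is odd (it need not vanish on (0, π)).
  u² squared terms: (2)²·∫sin(4x)² dx = 4·π/2 = 2*π;  (4)²·∫cos(x)² dx = 16·π/2 = 8*π.
  u² cross terms: 2·(2)·(4)·∫sin(4x)·cos(x) dx = 16·(8/15) = 128/15.
  So ∫_0^π u² dx = 2*π + 8*π + 128/15 = 128/15 + 10*π.
  (u')² squared terms: (-4)²·∫sin(x)² dx = 16·π/2 = 8*π;  (8)²·∫cos(4x)² dx = 64·π/2 = 32*π.
  (u')² cross terms: 2·(-4)·(8)·∫sin(x)·cos(4x) dx = -64·(-2/15) = 128/15.
  So ∫_0^π (u')² dx = 8*π + 32*π + 128/15 = 128/15 + 40*π.
||u||_{H^1}^2 = (128/15 + 10*π) + (128/15 + 40*π) = 256/15 + 50*π.


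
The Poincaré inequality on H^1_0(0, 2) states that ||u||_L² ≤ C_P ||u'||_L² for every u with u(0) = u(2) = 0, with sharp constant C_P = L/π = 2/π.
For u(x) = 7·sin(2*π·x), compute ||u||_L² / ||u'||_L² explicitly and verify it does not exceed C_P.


||u||_L² / ||u'||_L² = 1/(2*π) < C_P = 2/π.

u(x) = 7·sin(2*π·x), so u'(x) = 14*π*cos(2*π*x).
Writing u(x) = A·sin(kπx/L) with A = 7 and k = 4, use ∫_0^L sin²(kπx/L) dx = L/2 and ∫_0^L cos²(kπx/L) dx = L/2.
u² = 49·sin²(2*π·x) and (u')² = 196*π^2·cos²(2*π·x), and each of sin², cos² integrates to L/2 = 1 over (0, 2).
∫_0^2 u² dx = 49, so ||u||_L² = 7.
∫_0^2 (u')² dx = 196*π^2, so ||u'||_L² = 14*π.
Ratio ||u||_L² / ||u'||_L² = 1/(2*π).
Sharp Poincaré constant on H^1_0(0, 2) is C_P = L/π = 2/π, achieved by sin(π/2·x).
This is the k = 4 harmonic; the ratio L/(kπ) is strictly less than C_P = L/π, consistent with the sharp inequality ||u||_L² ≤ C_P ||u'||_L².


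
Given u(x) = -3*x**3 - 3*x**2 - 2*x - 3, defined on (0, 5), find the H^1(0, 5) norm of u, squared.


||u||_{H^1}^2 = 9956755/42

The H^1 norm (squared) on an interval (0, L) is
  ||u||_{H^1}^2 = ∫_0^L u(x)^2 dx + ∫_0^L u'(x)^2 dx.
Compute u'(x) = -9*x**2 - 6*x - 2.
Then u(x)^2 = 9*x**6 + 18*x**5 + 21*x**4 + 30*x**3 + 22*x**2 + 12*x + 9 and u'(x)^2 = 81*x**4 + 108*x**3 + 72*x**2 + 24*x + 4.
Integrate each monomial from 0 to 5 using ∫_0^5 c·x^n dx = c·5^(n+1)/(n+1):
  ∫_0^5 u(x)^2 dx = ∫_0^5 (9*x^6 + 18*x^5 + 21*x^4 + 30*x^3 + 22*x^2 + 12*x + 9) dx. Term by term:
    ∫_0^5 9*x^6 dx = 703125/7;  ∫_0^5 18*x^5 dx = 46875;  ∫_0^5 21*x^4 dx = 13125;
    ∫_0^5 30*x^3 dx = 9375/2;  ∫_0^5 22*x^2 dx = 2750/3;  ∫_0^5 12*x dx = 150;
    ∫_0^5 9 dx = 45.
  Sum: 703125/7 + 46875 + 13125 + 9375/2 + 2750/3 + 150 + 45 = 6982315/42.
  ∫_0^5 u'(x)^2 dx = ∫_0^5 (81*x^4 + 108*x^3 + 72*x^2 + 24*x + 4) dx. Term by term:
    ∫_0^5 81*x^4 dx = 50625;  ∫_0^5 108*x^3 dx = 16875;  ∫_0^5 72*x^2 dx = 3000;
    ∫_0^5 24*x dx = 300;  ∫_0^5 4 dx = 20.
  Sum: 50625 + 16875 + 3000 + 300 + 20 = 70820.
Adding: ||u||_{H^1}^2 = 6982315/42 + 70820 = 9956755/42.


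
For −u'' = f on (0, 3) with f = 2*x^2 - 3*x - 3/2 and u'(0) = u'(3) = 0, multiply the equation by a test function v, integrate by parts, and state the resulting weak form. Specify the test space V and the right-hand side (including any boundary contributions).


V = H^1(0, 3) (no boundary constraint on v; u is determined up to an additive constant); weak form: ∫_0^3 u'v' dx = ∫_0^3 (2*x^2 - 3*x - 3/2) v dx for all v ∈ V.

Multiply both sides by a test function v and integrate from 0 to 3:
  ∫_0^3 −u''(x) v(x) dx = ∫_0^3 f(x) v(x) dx.
Integrate the LHS by parts once:
  ∫_0^3 −u'' v dx = −[u'(x) v(x)]_0^3 + ∫_0^3 u'(x) v'(x) dx.
Thus ∫_0^3 u'(x) v'(x) dx = ∫_0^3 f(x) v(x) dx + [u'(x) v(x)]_0^3.
Choose V so that boundary terms are either known or forced to vanish.
u has homogeneous Neumann: u'(0) = u'(3) = 0. So [u' v]_0^3 = 0·v(3) − 0·v(0) = 0 for any v; take V = H^1(0, 3).
Weak formulation: find u (satisfying any essential BC) such that ∫_0^3 u'(x) v'(x) dx = ∫_0^3 f v dx for all v ∈ V (homogeneous Neumann, so boundary terms vanish).
Substituting f(x) = 2*x^2 - 3*x - 3/2, the right-hand side is ∫_0^3 (2*x^2 - 3*x - 3/2) v dx.
Compatibility check (pure Neumann): taking v ≡ 1 ∈ V gives 0 = ∫_0^3 f dx + (0) − (0), i.e. ∫_0^3 f dx must equal u'(0) − u'(3) = 0. Indeed ∫_0^3 (2*x^2 - 3*x - 3/2) dx = 0, so the data are compatible. The solution is then unique only up to an additive constant (fix it e.g. by requiring ∫_0^3 u dx = 0).


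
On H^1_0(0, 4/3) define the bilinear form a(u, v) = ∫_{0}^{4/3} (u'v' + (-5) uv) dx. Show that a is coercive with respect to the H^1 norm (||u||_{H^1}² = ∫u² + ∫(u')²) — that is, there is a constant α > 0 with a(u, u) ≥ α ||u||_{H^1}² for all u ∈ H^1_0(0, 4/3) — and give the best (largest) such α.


α = (-80 + 9*π^2)/(16 + 9*π^2)

Coercivity of a(·,·) on H^1_0(0, 4/3) means a(u, u) ≥ α ||u||_{H^1}² for every u ∈ H^1_0.
The interval has length L = 4/3, and Poincaré/coercivity depend only on L. Here a(u, u) = ∫(u')² + (-5)·∫u².
Here c = -5 < 0 with |c| < (π/L)² = 9*π^2/16, so coercivity still holds. The condition a(u,u) ≥ α||u||_{H^1}² reads (1−α)∫(u')² ≥ (α−c)∫u². Any admissible α is ≤ 1 (rapidly oscillating u have ∫u²/∫(u')² → 0), and α = 1 would force 0 ≥ (1−c)∫u², impossible since c < 1; so 1−α > 0. By the sharp Poincaré inequality on H^1_0 of an interval of length L, ∫(u')² ≥ (π/L)²∫u² with equality for the first sine mode sin(π(x−x₀)/L) (x₀ the left endpoint), so the inequality holds for all u iff (1−α)(π/L)² ≥ α − c, i.e. α ≤ ((π/L)² + c)/((π/L)² + 1) = (1 + c(L/π)²)/(1 + (L/π)²). (Direct route, valid since c ≤ 0: Poincaré gives c∫u² ≥ c(L/π)²∫(u')², so a(u,u) ≥ (1 + c(L/π)²)∫(u')², while ||u||_{H^1}² ≤ (1 + (L/π)²)∫(u')²; dividing yields the same α.) With (π/L)² = 9*π^2/16 and c = -5, the largest admissible constant is α = ((π/L)² + c)/((π/L)² + 1).
Simplifying, α = (-80 + 9*π^2)/(16 + 9*π^2).


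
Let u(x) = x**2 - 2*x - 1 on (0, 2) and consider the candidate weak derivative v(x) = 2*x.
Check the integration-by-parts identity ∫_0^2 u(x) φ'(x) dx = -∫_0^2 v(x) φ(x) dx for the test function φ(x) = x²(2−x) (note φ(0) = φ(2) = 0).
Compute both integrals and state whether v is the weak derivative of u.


LHS = -8/15, RHS = -16/5. No, v is not the weak derivative of u.

u(x) = x**2 - 2*x - 1, classical derivative u'(x) = 2*x - 2.
φ(x) = x²(2−x), so φ'(x) = x*(4 - 3*x).
Note φ(0) = φ(2) = 0, so the boundary term u·φ vanishes.
LHS = ∫_0^2 u(x) φ'(x) dx = ∫_0^2 (-3*x^4 + 10*x^3 - 5*x^2 - 4*x) dx. Term by term:
  ∫_0^2 -3*x^4 dx = -96/5;  ∫_0^2 10*x^3 dx = 40;  ∫_0^2 -5*x^2 dx = -40/3;
  ∫_0^2 -4*x dx = -8.
Sum: -96/5 + 40 − 40/3 − 8 = -8/15.
So LHS = -8/15.
∫_0^2 v(x) φ(x) dx = ∫_0^2 (-2*x^4 + 4*x^3) dx. Term by term:
  ∫_0^2 -2*x^4 dx = -64/5;  ∫_0^2 4*x^3 dx = 16.
Sum: -64/5 + 16 = 16/5.
So RHS = -∫_0^2 v(x) φ(x) dx = -16/5.
LHS − RHS = 8/3 ≠ 0, so the identity fails.
(For a valid weak derivative the identity must hold for EVERY test function, in particular this one. The failure shows v is NOT the weak derivative of u.)
Correct weak derivative would be u'(x) = 2*x - 2.


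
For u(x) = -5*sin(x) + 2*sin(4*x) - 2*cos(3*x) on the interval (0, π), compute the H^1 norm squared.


||u||_{H^1(0,π)}^2 = -640/7 + 79*π

u'(x) = 6*sin(3*x) - 5*cos(x) + 8*cos(4*x).
Expand u² and (u')² and integrate term by term on (0, π), using: for integers n ≥ 1, ∫_0^π sin²(nx) dx = ∫_0^π cos²(nx) dx = π/2; for n ≠ n', ∫_0^π sin(nx)sin(n'x) dx = ∫_0^π cos(nx)cos(n'x) dx = 0; and by product-to-sum, ∫_0^π sin(nx)cos(n'x) dx = ½∫_0^π [sin((n+n')x) + sin((n−n')x)] dx, which is 0 when n+n' is even and 2n/(n²−n'²) when n+n' is odd (it need not vanish on (0, π)).
  u² squared terms: (-5)²·∫sin(x)² dx = 25·π/2 = 25*π/2;  (-2)²·∫cos(3x)² dx = 4·π/2 = 2*π;  (2)²·∫sin(4x)² dx = 4·π/2 = 2*π.
  u² cross terms: 2·(-5)·(-2)·∫sin(x)·cos(3x) dx = 20·(0) = 0;  2·(-5)·(2)·∫sin(x)·sin(4x) dx = -20·(0) = 0;  2·(-2)·(2)·∫cos(3x)·sin(4x) dx = -8·(8/7) = -64/7.
  So ∫_0^π u² dx = 25*π/2 + 2*π + 2*π + 0 + 0 − 64/7 = -64/7 + 33*π/2.
  (u')² squared terms: (-5)²·∫cos(x)² dx = 25·π/2 = 25*π/2;  (6)²·∫sin(3x)² dx = 36·π/2 = 18*π;  (8)²·∫cos(4x)² dx = 64·π/2 = 32*π.
  (u')² cross terms: 2·(-5)·(6)·∫cos(x)·sin(3x) dx = -60·(0) = 0;  2·(-5)·(8)·∫cos(x)·cos(4x) dx = -80·(0) = 0;  2·(6)·(8)·∫sin(3x)·cos(4x) dx = 96·(-6/7) = -576/7.
  So ∫_0^π (u')² dx = 25*π/2 + 18*π + 32*π + 0 + 0 − 576/7 = -576/7 + 125*π/2.
||u||_{H^1}^2 = (-64/7 + 33*π/2) + (-576/7 + 125*π/2) = -640/7 + 79*π.


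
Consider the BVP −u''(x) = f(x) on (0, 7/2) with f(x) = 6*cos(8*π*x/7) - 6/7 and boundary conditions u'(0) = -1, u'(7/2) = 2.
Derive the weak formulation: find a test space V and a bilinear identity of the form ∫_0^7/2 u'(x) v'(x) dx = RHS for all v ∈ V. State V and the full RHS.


V = H^1(0, 7/2) (v unrestricted at boundary; u is determined up to an additive constant); weak form: ∫_0^7/2 u'v' dx = ∫_0^7/2 (6*cos(8*π*x/7) - 6/7) v dx + 2·v(7/2) + v(0) for all v ∈ V.

Multiply both sides by a test function v and integrate from 0 to 7/2:
  ∫_0^7/2 −u''(x) v(x) dx = ∫_0^7/2 f(x) v(x) dx.
Integrate the LHS by parts once:
  ∫_0^7/2 −u'' v dx = −[u'(x) v(x)]_0^7/2 + ∫_0^7/2 u'(x) v'(x) dx.
Thus ∫_0^7/2 u'(x) v'(x) dx = ∫_0^7/2 f(x) v(x) dx + [u'(x) v(x)]_0^7/2.
Choose V so that boundary terms are either known or forced to vanish.
u has inhomogeneous Neumann u'(0) = -1, u'(7/2) = 2. [u' v]_0^7/2 = (2)·v(7/2) − (-1)·v(0) = 2·v(7/2) + v(0). Take V = H^1(0, 7/2); boundary term becomes part of RHS.
Weak formulation: find u (satisfying any essential BC) such that ∫_0^7/2 u'(x) v'(x) dx = ∫_0^7/2 f v dx + 2·v(7/2) + v(0) for all v ∈ V (Neumann data are natural BCs: they enter the RHS as boundary terms).
Substituting f(x) = 6*cos(8*π*x/7) - 6/7, the right-hand side is ∫_0^7/2 (6*cos(8*π*x/7) - 6/7) v dx + 2·v(7/2) + v(0).
Compatibility check (pure Neumann): taking v ≡ 1 ∈ V gives 0 = ∫_0^7/2 f dx + (2) − (-1), i.e. ∫_0^7/2 f dx must equal u'(0) − u'(7/2) = -3. Indeed ∫_0^7/2 (6*cos(8*π*x/7) - 6/7) dx = -3, so the data are compatible. The solution is then unique only up to an additive constant (fix it e.g. by requiring ∫_0^7/2 u dx = 0).


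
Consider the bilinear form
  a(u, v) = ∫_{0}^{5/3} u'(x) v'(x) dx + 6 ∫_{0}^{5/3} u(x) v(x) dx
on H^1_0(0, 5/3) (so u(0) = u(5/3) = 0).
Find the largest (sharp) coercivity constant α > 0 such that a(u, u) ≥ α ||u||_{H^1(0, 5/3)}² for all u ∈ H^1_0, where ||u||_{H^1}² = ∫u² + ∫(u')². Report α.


α = 1

Coercivity of a(·,·) on H^1_0(0, 5/3) means a(u, u) ≥ α ||u||_{H^1}² for every u ∈ H^1_0.
The interval has length L = 5/3, and Poincaré/coercivity depend only on L. Here a(u, u) = ∫(u')² + (6)·∫u².
Here c = 6 ≥ 1, so a(u,u) = ∫(u')² + c∫u² ≥ ∫(u')² + ∫u² = ||u||_{H^1}², i.e. α = 1 works. No larger α is possible: a(u,u) ≥ α||u||_{H^1}² means (1−α)∫(u')² ≥ (α−c)∫u², and for the modes u_n = sin(nπ(x−x₀)/L) (x₀ the left endpoint) one has ∫u_n²/∫(u_n')² = (L/(nπ))² → 0, so a(u_n,u_n)/||u_n||_{H^1}² → 1. Hence the optimal constant is α = 1.
Therefore α = 1.


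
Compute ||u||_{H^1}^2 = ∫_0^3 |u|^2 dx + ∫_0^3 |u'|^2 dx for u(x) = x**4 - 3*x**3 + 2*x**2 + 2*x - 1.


||u||_{H^1}^2 = 91137/140

The H^1 norm (squared) on an interval (0, L) is
  ||u||_{H^1}^2 = ∫_0^L u(x)^2 dx + ∫_0^L u'(x)^2 dx.
Compute u'(x) = 4*x**3 - 9*x**2 + 4*x + 2.
Then u(x)^2 = x**8 - 6*x**7 + 13*x**6 - 8*x**5 - 10*x**4 + 14*x**3 - 4*x + 1 and u'(x)^2 = 16*x**6 - 72*x**5 + 113*x**4 - 56*x**3 - 20*x**2 + 16*x + 4.
Integrate each monomial from 0 to 3 using ∫_0^3 c·x^n dx = c·3^(n+1)/(n+1):
  ∫_0^3 u(x)^2 dx = ∫_0^3 (x^8 - 6*x^7 + 13*x^6 - 8*x^5 - 10*x^4 + 14*x^3 - 4*x + 1) dx. Term by term:
    ∫_0^3 x^8 dx = 2187;  ∫_0^3 -6*x^7 dx = -19683/4;  ∫_0^3 13*x^6 dx = 28431/7;
    ∫_0^3 -8*x^5 dx = -972;  ∫_0^3 -10*x^4 dx = -486;  ∫_0^3 14*x^3 dx = 567/2;
    ∫_0^3 -4*x dx = -18;  ∫_0^3 1 dx = 3.
  Sum: 2187 − 19683/4 + 28431/7 − 972 − 486 + 567/2 − 18 + 3 = 3873/28.
  ∫_0^3 u'(x)^2 dx = ∫_0^3 (16*x^6 - 72*x^5 + 113*x^4 - 56*x^3 - 20*x^2 + 16*x + 4) dx. Term by term:
    ∫_0^3 16*x^6 dx = 34992/7;  ∫_0^3 -72*x^5 dx = -8748;  ∫_0^3 113*x^4 dx = 27459/5;
    ∫_0^3 -56*x^3 dx = -1134;  ∫_0^3 -20*x^2 dx = -180;  ∫_0^3 16*x dx = 72;
    ∫_0^3 4 dx = 12.
  Sum: 34992/7 − 8748 + 27459/5 − 1134 − 180 + 72 + 12 = 17943/35.
Adding: ||u||_{H^1}^2 = 3873/28 + 17943/35 = 91137/140.


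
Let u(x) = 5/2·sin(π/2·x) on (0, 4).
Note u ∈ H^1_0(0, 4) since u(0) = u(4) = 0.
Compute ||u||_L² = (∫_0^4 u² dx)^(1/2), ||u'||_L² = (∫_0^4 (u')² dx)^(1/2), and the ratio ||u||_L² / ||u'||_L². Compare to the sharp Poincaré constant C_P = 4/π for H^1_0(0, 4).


||u||_L² / ||u'||_L² = 2/π < C_P = 4/π.

u(x) = 5/2·sin(π/2·x), so u'(x) = 5*π*cos(π*x/2)/4.
Writing u(x) = A·sin(kπx/L) with A = 5/2 and k = 2, use ∫_0^L sin²(kπx/L) dx = L/2 and ∫_0^L cos²(kπx/L) dx = L/2.
u² = 25/4·sin²(π/2·x) and (u')² = 25*π^2/16·cos²(π/2·x), and each of sin², cos² integrates to L/2 = 2 over (0, 4).
∫_0^4 u² dx = 25/2, so ||u||_L² = 5*sqrt(2)/2.
∫_0^4 (u')² dx = 25*π^2/8, so ||u'||_L² = 5*sqrt(2)*π/4.
Ratio ||u||_L² / ||u'||_L² = 2/π.
Sharp Poincaré constant on H^1_0(0, 4) is C_P = L/π = 4/π, achieved by sin(π/4·x).
This is the k = 2 harmonic; the ratio L/(kπ) is strictly less than C_P = L/π, consistent with the sharp inequality ||u||_L² ≤ C_P ||u'||_L².


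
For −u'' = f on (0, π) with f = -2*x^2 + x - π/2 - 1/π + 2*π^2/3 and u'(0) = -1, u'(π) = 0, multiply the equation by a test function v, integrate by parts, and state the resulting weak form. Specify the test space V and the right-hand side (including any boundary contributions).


V = H^1(0, π) (v unrestricted at boundary; u is determined up to an additive constant); weak form: ∫_0^π u'v' dx = ∫_0^π (-2*x^2 + x - π/2 - 1/π + 2*π^2/3) v dx + v(0) for all v ∈ V.

Multiply both sides by a test function v and integrate from 0 to π:
  ∫_0^π −u''(x) v(x) dx = ∫_0^π f(x) v(x) dx.
Integrate the LHS by parts once:
  ∫_0^π −u'' v dx = −[u'(x) v(x)]_0^π + ∫_0^π u'(x) v'(x) dx.
Thus ∫_0^π u'(x) v'(x) dx = ∫_0^π f(x) v(x) dx + [u'(x) v(x)]_0^π.
Choose V so that boundary terms are either known or forced to vanish.
u has inhomogeneous Neumann u'(0) = -1, u'(π) = 0. [u' v]_0^π = (0)·v(π) − (-1)·v(0) = v(0). Take V = H^1(0, π); boundary term becomes part of RHS.
Weak formulation: find u (satisfying any essential BC) such that ∫_0^π u'(x) v'(x) dx = ∫_0^π f v dx + v(0) for all v ∈ V (Neumann data are natural BCs: they enter the RHS as boundary terms).
Substituting f(x) = -2*x^2 + x - π/2 - 1/π + 2*π^2/3, the right-hand side is ∫_0^π (-2*x^2 + x - π/2 - 1/π + 2*π^2/3) v dx + v(0).
Compatibility check (pure Neumann): taking v ≡ 1 ∈ V gives 0 = ∫_0^π f dx + (0) − (-1), i.e. ∫_0^π f dx must equal u'(0) − u'(π) = -1. Indeed ∫_0^π (-2*x^2 + x - π/2 - 1/π + 2*π^2/3) dx = -1, so the data are compatible. The solution is then unique only up to an additive constant (fix it e.g. by requiring ∫_0^π u dx = 0).


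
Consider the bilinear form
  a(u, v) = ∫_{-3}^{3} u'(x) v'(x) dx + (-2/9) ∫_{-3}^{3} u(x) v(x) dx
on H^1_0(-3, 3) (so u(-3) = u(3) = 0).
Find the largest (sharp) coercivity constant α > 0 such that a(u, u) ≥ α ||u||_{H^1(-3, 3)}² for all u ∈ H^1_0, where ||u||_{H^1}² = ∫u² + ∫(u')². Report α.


α = (-8 + π^2)/(π^2 + 36)

Coercivity of a(·,·) on H^1_0(-3, 3) means a(u, u) ≥ α ||u||_{H^1}² for every u ∈ H^1_0.
The interval has length L = 6, and Poincaré/coercivity depend only on L. Here a(u, u) = ∫(u')² + (-2/9)·∫u².
Here c = -2/9 < 0 with |c| < (π/L)² = π^2/36, so coercivity still holds. The condition a(u,u) ≥ α||u||_{H^1}² reads (1−α)∫(u')² ≥ (α−c)∫u². Any admissible α is ≤ 1 (rapidly oscillating u have ∫u²/∫(u')² → 0), and α = 1 would force 0 ≥ (1−c)∫u², impossible since c < 1; so 1−α > 0. By the sharp Poincaré inequality on H^1_0 of an interval of length L, ∫(u')² ≥ (π/L)²∫u² with equality for the first sine mode sin(π(x−x₀)/L) (x₀ the left endpoint), so the inequality holds for all u iff (1−α)(π/L)² ≥ α − c, i.e. α ≤ ((π/L)² + c)/((π/L)² + 1) = (1 + c(L/π)²)/(1 + (L/π)²). (Direct route, valid since c ≤ 0: Poincaré gives c∫u² ≥ c(L/π)²∫(u')², so a(u,u) ≥ (1 + c(L/π)²)∫(u')², while ||u||_{H^1}² ≤ (1 + (L/π)²)∫(u')²; dividing yields the same α.) With (π/L)² = π^2/36 and c = -2/9, the largest admissible constant is α = ((π/L)² + c)/((π/L)² + 1).
Simplifying, α = (-8 + π^2)/(π^2 + 36).


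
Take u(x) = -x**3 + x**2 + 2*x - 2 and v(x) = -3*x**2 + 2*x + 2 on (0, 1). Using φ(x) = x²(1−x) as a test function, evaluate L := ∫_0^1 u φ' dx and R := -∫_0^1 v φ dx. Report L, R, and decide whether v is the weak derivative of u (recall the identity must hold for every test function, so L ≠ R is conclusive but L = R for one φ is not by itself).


LHS = -1/6, RHS = -1/6. Yes, v = u' weakly.

u(x) = -x**3 + x**2 + 2*x - 2, classical derivative u'(x) = -3*x**2 + 2*x + 2.
φ(x) = x²(1−x), so φ'(x) = x*(2 - 3*x).
Note φ(0) = φ(1) = 0, so the boundary term u·φ vanishes.
LHS = ∫_0^1 u(x) φ'(x) dx = ∫_0^1 (3*x^5 - 5*x^4 - 4*x^3 + 10*x^2 - 4*x) dx. Term by term:
  ∫_0^1 3*x^5 dx = 1/2;  ∫_0^1 -5*x^4 dx = -1;  ∫_0^1 -4*x^3 dx = -1;
  ∫_0^1 10*x^2 dx = 10/3;  ∫_0^1 -4*x dx = -2.
Sum: 1/2 − 1 − 1 + 10/3 − 2 = -1/6.
So LHS = -1/6.
∫_0^1 v(x) φ(x) dx = ∫_0^1 (3*x^5 - 5*x^4 + 2*x^2) dx. Term by term:
  ∫_0^1 3*x^5 dx = 1/2;  ∫_0^1 -5*x^4 dx = -1;  ∫_0^1 2*x^2 dx = 2/3.
Sum: 1/2 − 1 + 2/3 = 1/6.
So RHS = -∫_0^1 v(x) φ(x) dx = -1/6.
LHS = RHS, so the identity holds for this test φ.
Moreover u is smooth here and v(x) = u'(x) = -3*x**2 + 2*x + 2 pointwise, so the identity holds for every test function. Hence v is the weak derivative of u.


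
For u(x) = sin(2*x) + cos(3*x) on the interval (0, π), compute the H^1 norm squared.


||u||_{H^1(0,π)}^2 = -16 + 15*π/2

u'(x) = -3*sin(3*x) + 2*cos(2*x).
Expand u² and (u')² and integrate term by term on (0, π), using: for integers n ≥ 1, ∫_0^π sin²(nx) dx = ∫_0^π cos²(nx) dx = π/2; for n ≠ n', ∫_0^π sin(nx)sin(n'x) dx = ∫_0^π cos(nx)cos(n'x) dx = 0; and by product-to-sum, ∫_0^π sin(nx)cos(n'x) dx = ½∫_0^π [sin((n+n')x) + sin((n−n')x)] dx, which is 0 when n+n' is even and 2n/(n²−n'²) when n+n' is odd (it need not vanish on (0, π)).
  u² squared terms: (1)²·∫cos(3x)² dx = 1·π/2 = π/2;  (1)²·∫sin(2x)² dx = 1·π/2 = π/2.
  u² cross terms: 2·(1)·(1)·∫cos(3x)·sin(2x) dx = 2·(-4/5) = -8/5.
  So ∫_0^π u² dx = π/2 + π/2 − 8/5 = -8/5 + π.
  (u')² squared terms: (-3)²·∫sin(3x)² dx = 9·π/2 = 9*π/2;  (2)²·∫cos(2x)² dx = 4·π/2 = 2*π.
  (u')² cross terms: 2·(-3)·(2)·∫sin(3x)·cos(2x) dx = -12·(6/5) = -72/5.
  So ∫_0^π (u')² dx = 9*π/2 + 2*π − 72/5 = -72/5 + 13*π/2.
||u||_{H^1}^2 = (-8/5 + π) + (-72/5 + 13*π/2) = -16 + 15*π/2.
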